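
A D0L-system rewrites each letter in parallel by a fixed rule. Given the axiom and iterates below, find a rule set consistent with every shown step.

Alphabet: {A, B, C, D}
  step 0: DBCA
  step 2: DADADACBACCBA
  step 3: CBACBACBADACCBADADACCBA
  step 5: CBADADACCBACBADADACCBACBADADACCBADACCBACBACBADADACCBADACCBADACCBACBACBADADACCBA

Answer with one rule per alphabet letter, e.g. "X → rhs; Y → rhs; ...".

  step 2 ⇒ step 3: DADADACBACCBA ⇒ C·BA·C·BA·C·BA·DA·CC·BA·DA·DA·CC·BA
    A ↦ BA
    B ↦ CC
    C ↦ DA
    D ↦ C

A->BA, B->CC, C->DA, D->C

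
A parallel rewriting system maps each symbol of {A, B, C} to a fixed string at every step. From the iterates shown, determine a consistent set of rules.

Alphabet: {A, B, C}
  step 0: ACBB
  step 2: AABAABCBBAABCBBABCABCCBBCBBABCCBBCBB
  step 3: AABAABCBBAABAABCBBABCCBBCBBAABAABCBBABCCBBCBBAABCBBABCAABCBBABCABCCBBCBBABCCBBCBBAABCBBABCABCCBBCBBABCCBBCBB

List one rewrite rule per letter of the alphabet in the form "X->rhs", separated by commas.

A->AAB, B->CBB, C->ABC

  step 2 ⇒ step 3: AABAABCBBAABCBBABCABCCBBCBBABCCBBCBB ⇒ AAB·AAB·CBB·AAB·AAB·CBB·ABC·CBB·CBB·AAB·AAB·CBB·ABC·CBB·CBB·AAB·CBB·ABC·AAB·CBB·ABC·ABC·CBB·CBB·ABC·CBB·CBB·AAB·CBB·ABC·ABC·CBB·CBB·ABC·CBB·CBB
    A ↦ AAB
    B ↦ CBB
    C ↦ ABC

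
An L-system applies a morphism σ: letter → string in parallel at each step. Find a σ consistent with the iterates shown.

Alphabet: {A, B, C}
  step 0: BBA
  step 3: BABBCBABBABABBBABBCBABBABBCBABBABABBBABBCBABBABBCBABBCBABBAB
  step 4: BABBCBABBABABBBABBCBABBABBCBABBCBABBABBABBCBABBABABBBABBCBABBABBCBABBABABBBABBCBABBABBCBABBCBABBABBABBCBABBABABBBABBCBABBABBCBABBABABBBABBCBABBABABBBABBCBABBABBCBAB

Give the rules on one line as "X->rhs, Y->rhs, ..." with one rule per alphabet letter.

A->BC, B->BAB, C->ABB

  step 3 ⇒ step 4: BABBCBABBABABBBABBCBABBABBCBABBABABBBABBCBABBABBCBABBCBABBAB ⇒ BAB·BC·BAB·BAB·ABB·BAB·BC·BAB·BAB·BC·BAB·BC·BAB·BAB·BAB·BC·BAB·BAB·ABB·BAB·BC·BAB·BAB·BC·BAB·BAB·ABB·BAB·BC·BAB·BAB·BC·BAB·BC·BAB·BAB·BAB·BC·BAB·BAB·ABB·BAB·BC·BAB·BAB·BC·BAB·BAB·ABB·BAB·BC·BAB·BAB·ABB·BAB·BC·BAB·BAB·BC·BAB
    A ↦ BC
    B ↦ BAB
    C ↦ ABB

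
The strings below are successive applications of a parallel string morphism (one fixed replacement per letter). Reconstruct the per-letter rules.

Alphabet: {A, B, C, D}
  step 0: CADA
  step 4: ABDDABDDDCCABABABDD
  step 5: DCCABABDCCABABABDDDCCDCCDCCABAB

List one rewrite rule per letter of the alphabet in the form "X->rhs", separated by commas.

  step 4 ⇒ step 5: ABDDABDDDCCABABABDD ⇒ D·CC·AB·AB·D·CC·AB·AB·AB·D·D·D·CC·D·CC·D·CC·AB·AB
    A ↦ D
    B ↦ CC
    C ↦ D
    D ↦ AB

A->D, B->CC, C->D, D->AB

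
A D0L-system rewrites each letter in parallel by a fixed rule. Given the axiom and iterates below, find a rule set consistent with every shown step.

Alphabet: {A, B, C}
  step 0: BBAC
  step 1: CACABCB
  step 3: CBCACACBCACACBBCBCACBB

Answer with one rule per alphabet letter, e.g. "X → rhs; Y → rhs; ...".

A->B, B->CA, C->CB

  step 0 ⇒ step 1: BBAC ⇒ CA·CA·B·CB
    A ↦ B
    B ↦ CA
    C ↦ CB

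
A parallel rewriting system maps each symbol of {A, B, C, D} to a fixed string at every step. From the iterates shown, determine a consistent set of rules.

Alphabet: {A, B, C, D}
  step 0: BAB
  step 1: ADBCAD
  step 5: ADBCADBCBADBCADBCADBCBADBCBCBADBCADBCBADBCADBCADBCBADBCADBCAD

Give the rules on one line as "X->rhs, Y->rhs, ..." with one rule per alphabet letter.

  step 0 ⇒ step 1: BAB ⇒ AD·BC·AD
    A ↦ BC
    B ↦ AD
    C ↦ BC  (constrained at step 1)
    D ↦ B  (constrained at step 1)

A->BC, B->AD, C->BC, D->B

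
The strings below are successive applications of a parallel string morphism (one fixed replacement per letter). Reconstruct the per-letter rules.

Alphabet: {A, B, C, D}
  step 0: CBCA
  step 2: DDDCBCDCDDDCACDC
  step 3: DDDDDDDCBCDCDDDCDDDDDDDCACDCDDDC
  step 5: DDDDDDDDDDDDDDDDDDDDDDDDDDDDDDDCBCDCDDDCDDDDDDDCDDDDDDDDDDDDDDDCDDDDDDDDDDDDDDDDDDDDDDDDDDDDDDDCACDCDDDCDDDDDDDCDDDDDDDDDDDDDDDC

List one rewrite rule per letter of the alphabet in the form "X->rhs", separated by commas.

A->AC, B->BC, C->DC, D->DD

  step 2 ⇒ step 3: DDDCBCDCDDDCACDC ⇒ DD·DD·DD·DC·BC·DC·DD·DC·DD·DD·DD·DC·AC·DC·DD·DC
    A ↦ AC
    B ↦ BC
    C ↦ DC
    D ↦ DD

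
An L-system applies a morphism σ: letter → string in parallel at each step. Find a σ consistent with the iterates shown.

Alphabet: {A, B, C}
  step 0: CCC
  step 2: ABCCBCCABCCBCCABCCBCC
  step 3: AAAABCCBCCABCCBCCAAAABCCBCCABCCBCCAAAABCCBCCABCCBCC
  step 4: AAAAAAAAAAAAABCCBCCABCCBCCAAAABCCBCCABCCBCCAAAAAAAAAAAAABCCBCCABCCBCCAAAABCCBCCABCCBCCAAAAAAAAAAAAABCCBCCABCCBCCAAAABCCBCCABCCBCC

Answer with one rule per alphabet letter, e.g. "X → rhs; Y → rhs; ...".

  step 3 ⇒ step 4: AAAABCCBCCABCCBCCAAAABCCBCCABCCBCCAAAABCCBCCABCCBCC ⇒ AAA·AAA·AAA·AAA·A·BCC·BCC·A·BCC·BCC·AAA·A·BCC·BCC·A·BCC·BCC·AAA·AAA·AAA·AAA·A·BCC·BCC·A·BCC·BCC·AAA·A·BCC·BCC·A·BCC·BCC·AAA·AAA·AAA·AAA·A·BCC·BCC·A·BCC·BCC·AAA·A·BCC·BCC·A·BCC·BCC
    A ↦ AAA
    B ↦ A
    C ↦ BCC

A->AAA, B->A, C->BCC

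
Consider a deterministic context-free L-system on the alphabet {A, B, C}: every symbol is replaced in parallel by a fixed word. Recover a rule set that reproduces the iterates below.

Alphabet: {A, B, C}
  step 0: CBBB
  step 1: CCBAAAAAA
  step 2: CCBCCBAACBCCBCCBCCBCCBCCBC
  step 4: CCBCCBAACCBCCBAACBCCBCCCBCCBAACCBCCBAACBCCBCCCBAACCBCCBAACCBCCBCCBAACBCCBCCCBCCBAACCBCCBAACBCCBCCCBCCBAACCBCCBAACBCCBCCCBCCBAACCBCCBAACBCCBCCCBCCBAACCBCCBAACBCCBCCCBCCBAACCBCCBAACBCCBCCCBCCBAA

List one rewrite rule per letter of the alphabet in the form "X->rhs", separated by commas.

A->CBC, B->AA, C->CCB

  step 1 ⇒ step 2: CCBAAAAAA ⇒ CCB·CCB·AA·CBC·CBC·CBC·CBC·CBC·CBC
    A ↦ CBC
    B ↦ AA
    C ↦ CCB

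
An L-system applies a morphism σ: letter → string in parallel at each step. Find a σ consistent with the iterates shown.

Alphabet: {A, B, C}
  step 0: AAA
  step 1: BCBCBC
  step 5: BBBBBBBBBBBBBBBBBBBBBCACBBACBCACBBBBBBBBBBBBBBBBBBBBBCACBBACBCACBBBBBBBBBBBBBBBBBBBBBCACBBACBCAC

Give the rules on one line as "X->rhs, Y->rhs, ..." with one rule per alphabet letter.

A->BC, B->BB, C->AC

  step 0 ⇒ step 1: AAA ⇒ BC·BC·BC
    A ↦ BC
    B ↦ BB  (constrained at step 1)
    C ↦ AC  (constrained at step 1)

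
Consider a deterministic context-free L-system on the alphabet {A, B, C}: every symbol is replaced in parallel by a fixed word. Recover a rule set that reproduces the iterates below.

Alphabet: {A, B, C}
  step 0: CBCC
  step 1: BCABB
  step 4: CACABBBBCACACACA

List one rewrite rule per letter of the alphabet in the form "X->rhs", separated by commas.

A->B, B->CA, C->B

  step 0 ⇒ step 1: CBCC ⇒ B·CA·B·B
    B ↦ CA
    C ↦ B
    A ↦ B  (constrained at step 1)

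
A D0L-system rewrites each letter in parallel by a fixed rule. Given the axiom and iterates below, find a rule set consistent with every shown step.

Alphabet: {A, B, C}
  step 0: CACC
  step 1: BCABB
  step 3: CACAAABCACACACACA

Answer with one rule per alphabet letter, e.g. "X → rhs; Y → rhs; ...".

A->CA, B->AA, C->B

  step 0 ⇒ step 1: CACC ⇒ B·CA·B·B
    A ↦ CA
    C ↦ B
    B ↦ AA  (constrained at step 1)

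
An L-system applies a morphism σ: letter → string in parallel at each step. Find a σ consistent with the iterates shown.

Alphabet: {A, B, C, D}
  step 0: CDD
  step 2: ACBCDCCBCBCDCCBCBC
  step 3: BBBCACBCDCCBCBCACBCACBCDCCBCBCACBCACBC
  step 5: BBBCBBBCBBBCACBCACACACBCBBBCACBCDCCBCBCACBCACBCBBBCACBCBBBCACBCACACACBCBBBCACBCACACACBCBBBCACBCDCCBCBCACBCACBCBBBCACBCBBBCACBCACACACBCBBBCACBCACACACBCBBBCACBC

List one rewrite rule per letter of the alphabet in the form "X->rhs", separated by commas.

A->BB, B->AC, C->BC, D->DCC

  step 2 ⇒ step 3: ACBCDCCBCBCDCCBCBC ⇒ BB·BC·AC·BC·DCC·BC·BC·AC·BC·AC·BC·DCC·BC·BC·AC·BC·AC·BC
    A ↦ BB
    B ↦ AC
    C ↦ BC
    D ↦ DCC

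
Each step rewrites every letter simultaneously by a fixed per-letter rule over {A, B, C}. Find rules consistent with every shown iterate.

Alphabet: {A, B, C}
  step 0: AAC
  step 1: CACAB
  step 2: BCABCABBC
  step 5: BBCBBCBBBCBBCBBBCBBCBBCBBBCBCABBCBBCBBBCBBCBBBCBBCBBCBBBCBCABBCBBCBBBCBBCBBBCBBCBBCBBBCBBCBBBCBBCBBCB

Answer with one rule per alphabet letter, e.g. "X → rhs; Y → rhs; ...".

A->CA, B->BBC, C->B

  step 1 ⇒ step 2: CACAB ⇒ B·CA·B·CA·BBC
    A ↦ CA
    B ↦ BBC
    C ↦ B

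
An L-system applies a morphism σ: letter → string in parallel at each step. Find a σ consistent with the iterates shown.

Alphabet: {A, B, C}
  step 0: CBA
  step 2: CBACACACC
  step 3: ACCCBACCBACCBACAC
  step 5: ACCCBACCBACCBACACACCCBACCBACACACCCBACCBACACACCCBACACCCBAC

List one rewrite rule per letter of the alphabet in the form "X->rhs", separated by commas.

A->CB, B->C, C->AC

  step 2 ⇒ step 3: CBACACACC ⇒ AC·C·CB·AC·CB·AC·CB·AC·AC
    A ↦ CB
    B ↦ C
    C ↦ AC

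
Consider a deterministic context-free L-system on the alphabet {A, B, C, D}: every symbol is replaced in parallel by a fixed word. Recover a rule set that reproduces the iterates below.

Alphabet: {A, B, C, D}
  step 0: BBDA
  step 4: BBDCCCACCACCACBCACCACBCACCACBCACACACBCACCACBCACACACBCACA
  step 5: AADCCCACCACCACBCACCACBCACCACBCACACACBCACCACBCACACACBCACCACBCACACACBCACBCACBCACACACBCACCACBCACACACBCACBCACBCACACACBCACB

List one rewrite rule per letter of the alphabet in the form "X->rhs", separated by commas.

A->B, B->A, C->CAC, D->DCC

  step 4 ⇒ step 5: BBDCCCACCACCACBCACCACBCACCACBCACACACBCACCACBCACACACBCACA ⇒ A·A·DCC·CAC·CAC·CAC·B·CAC·CAC·B·CAC·CAC·B·CAC·A·CAC·B·CAC·CAC·B·CAC·A·CAC·B·CAC·CAC·B·CAC·A·CAC·B·CAC·B·CAC·B·CAC·A·CAC·B·CAC·CAC·B·CAC·A·CAC·B·CAC·B·CAC·B·CAC·A·CAC·B·CAC·B
    A ↦ B
    B ↦ A
    C ↦ CAC
    D ↦ DCC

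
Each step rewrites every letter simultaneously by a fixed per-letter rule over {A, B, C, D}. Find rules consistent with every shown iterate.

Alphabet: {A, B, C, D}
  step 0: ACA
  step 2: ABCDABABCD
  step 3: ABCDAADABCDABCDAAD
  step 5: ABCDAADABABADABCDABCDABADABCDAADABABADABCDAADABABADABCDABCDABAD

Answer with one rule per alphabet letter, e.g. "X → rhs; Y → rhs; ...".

A->AB, B->CD, C->A, D->AD

  step 2 ⇒ step 3: ABCDABABCD ⇒ AB·CD·A·AD·AB·CD·AB·CD·A·AD
    A ↦ AB
    B ↦ CD
    C ↦ A
    D ↦ AD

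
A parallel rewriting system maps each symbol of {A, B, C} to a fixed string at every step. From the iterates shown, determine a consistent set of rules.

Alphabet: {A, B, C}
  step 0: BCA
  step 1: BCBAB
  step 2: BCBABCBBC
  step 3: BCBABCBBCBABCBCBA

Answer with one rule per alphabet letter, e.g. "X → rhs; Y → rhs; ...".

  step 2 ⇒ step 3: BCBABCBBC ⇒ BC·BA·BC·B·BC·BA·BC·BC·BA
    A ↦ B
    B ↦ BC
    C ↦ BA

A->B, B->BC, C->BA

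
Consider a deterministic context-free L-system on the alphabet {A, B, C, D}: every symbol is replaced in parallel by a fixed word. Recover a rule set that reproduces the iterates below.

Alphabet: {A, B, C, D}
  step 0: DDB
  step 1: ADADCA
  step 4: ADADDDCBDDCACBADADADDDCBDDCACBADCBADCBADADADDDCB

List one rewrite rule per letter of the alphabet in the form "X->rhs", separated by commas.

  step 0 ⇒ step 1: DDB ⇒ AD·AD·CA
    B ↦ CA
    D ↦ AD
    A ↦ CB  (constrained at step 1)
    C ↦ DD  (constrained at step 1)

A->CB, B->CA, C->DD, D->AD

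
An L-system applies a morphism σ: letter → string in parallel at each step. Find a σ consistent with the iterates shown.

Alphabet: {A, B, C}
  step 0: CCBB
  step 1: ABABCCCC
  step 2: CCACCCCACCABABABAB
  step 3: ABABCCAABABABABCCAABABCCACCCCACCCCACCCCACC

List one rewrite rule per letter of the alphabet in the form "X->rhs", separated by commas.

A->CCA, B->CC, C->AB

  step 2 ⇒ step 3: CCACCCCACCABABABAB ⇒ AB·AB·CCA·AB·AB·AB·AB·CCA·AB·AB·CCA·CC·CCA·CC·CCA·CC·CCA·CC
    A ↦ CCA
    B ↦ CC
    C ↦ AB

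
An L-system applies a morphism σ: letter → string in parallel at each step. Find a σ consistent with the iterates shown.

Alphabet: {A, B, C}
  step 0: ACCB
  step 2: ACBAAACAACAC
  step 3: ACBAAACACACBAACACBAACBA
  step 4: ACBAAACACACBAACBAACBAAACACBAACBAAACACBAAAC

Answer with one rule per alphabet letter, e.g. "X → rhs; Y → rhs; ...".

  step 3 ⇒ step 4: ACBAAACACACBAACACBAACBA ⇒ AC·BA·A·AC·AC·AC·BA·AC·BA·AC·BA·A·AC·AC·BA·AC·BA·A·AC·AC·BA·A·AC
    A ↦ AC
    B ↦ A
    C ↦ BA

A->AC, B->A, C->BA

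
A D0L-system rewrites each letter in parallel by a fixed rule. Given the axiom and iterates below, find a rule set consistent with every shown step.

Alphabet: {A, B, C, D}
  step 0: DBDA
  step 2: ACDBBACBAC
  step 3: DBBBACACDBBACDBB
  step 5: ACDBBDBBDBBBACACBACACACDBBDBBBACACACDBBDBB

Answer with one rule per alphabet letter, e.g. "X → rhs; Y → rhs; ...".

A->DB, B->AC, C->B, D->B

  step 2 ⇒ step 3: ACDBBACBAC ⇒ DB·B·B·AC·AC·DB·B·AC·DB·B
    A ↦ DB
    B ↦ AC
    C ↦ B
    D ↦ B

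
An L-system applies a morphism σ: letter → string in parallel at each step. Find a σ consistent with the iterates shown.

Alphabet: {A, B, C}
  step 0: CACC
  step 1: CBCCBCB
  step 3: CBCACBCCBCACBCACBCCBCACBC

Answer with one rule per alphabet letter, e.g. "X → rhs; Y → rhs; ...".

  step 0 ⇒ step 1: CACC ⇒ CB·C·CB·CB
    A ↦ C
    C ↦ CB
    B ↦ CA  (constrained at step 1)

A->C, B->CA, C->CB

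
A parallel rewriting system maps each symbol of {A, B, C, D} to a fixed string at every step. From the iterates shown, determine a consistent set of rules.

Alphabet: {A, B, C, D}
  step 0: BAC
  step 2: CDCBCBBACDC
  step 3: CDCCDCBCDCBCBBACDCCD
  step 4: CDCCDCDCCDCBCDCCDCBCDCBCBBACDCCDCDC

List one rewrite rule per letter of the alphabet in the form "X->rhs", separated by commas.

A->BA, B->CB, C->CD, D->C

  step 3 ⇒ step 4: CDCCDCBCDCBCBBACDCCD ⇒ CD·C·CD·CD·C·CD·CB·CD·C·CD·CB·CD·CB·CB·BA·CD·C·CD·CD·C
    A ↦ BA
    B ↦ CB
    C ↦ CD
    D ↦ C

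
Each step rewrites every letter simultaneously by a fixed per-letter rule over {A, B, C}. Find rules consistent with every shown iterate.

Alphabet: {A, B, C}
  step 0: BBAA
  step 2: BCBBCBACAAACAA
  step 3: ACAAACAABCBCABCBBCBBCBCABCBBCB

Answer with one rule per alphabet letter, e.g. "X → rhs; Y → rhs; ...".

  step 2 ⇒ step 3: BCBBCBACAAACAA ⇒ A·CA·A·A·CA·A·BCB·CA·BCB·BCB·BCB·CA·BCB·BCB
    A ↦ BCB
    B ↦ A
    C ↦ CA

A->BCB, B->A, C->CA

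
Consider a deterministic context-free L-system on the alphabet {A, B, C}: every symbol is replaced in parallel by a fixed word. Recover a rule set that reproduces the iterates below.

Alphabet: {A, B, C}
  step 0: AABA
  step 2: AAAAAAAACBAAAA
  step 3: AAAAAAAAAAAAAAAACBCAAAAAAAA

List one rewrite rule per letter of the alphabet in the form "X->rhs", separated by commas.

  step 2 ⇒ step 3: AAAAAAAACBAAAA ⇒ AA·AA·AA·AA·AA·AA·AA·AA·CB·C·AA·AA·AA·AA
    A ↦ AA
    B ↦ C
    C ↦ CB

A->AA, B->C, C->CB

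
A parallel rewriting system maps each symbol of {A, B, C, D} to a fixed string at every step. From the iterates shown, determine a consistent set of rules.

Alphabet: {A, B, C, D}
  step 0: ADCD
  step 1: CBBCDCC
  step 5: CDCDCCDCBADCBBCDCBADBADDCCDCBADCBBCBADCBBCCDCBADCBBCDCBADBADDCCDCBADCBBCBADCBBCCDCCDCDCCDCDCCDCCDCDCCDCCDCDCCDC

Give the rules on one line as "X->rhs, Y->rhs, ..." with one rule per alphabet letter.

  step 0 ⇒ step 1: ADCD ⇒ CBB·C·DC·C
    A ↦ CBB
    C ↦ DC
    D ↦ C
    B ↦ BAD  (constrained at step 1)

A->CBB, B->BAD, C->DC, D->C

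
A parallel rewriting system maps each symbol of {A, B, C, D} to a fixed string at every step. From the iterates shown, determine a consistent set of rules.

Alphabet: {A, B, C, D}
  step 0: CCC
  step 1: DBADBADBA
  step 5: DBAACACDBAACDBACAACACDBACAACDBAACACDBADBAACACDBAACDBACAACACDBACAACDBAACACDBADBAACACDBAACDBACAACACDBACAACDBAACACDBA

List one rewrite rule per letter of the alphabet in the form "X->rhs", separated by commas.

  step 0 ⇒ step 1: CCC ⇒ DBA·DBA·DBA
    C ↦ DBA
    A ↦ AC  (constrained at step 1)
    B ↦ A  (constrained at step 1)
    D ↦ C  (constrained at step 1)

A->AC, B->A, C->DBA, D->C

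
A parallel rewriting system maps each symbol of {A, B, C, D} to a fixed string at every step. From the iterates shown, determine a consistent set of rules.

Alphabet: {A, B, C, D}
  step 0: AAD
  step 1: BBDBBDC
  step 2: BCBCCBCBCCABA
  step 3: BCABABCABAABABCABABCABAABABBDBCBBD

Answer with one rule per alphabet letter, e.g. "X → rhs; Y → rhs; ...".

A->BBD, B->BC, C->ABA, D->C

  step 2 ⇒ step 3: BCBCCBCBCCABA ⇒ BC·ABA·BC·ABA·ABA·BC·ABA·BC·ABA·ABA·BBD·BC·BBD
    A ↦ BBD
    B ↦ BC
    C ↦ ABA
  step 0 ⇒ step 1: AAD ⇒ BBD·BBD·C
    D ↦ C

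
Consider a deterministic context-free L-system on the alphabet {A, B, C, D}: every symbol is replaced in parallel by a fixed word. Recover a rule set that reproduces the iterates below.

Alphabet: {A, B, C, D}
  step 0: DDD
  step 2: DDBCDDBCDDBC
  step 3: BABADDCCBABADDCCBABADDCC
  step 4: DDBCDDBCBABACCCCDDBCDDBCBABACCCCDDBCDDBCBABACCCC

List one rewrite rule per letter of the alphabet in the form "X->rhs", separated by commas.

  step 3 ⇒ step 4: BABADDCCBABADDCCBABADDCC ⇒ DD·BC·DD·BC·BA·BA·CC·CC·DD·BC·DD·BC·BA·BA·CC·CC·DD·BC·DD·BC·BA·BA·CC·CC
    A ↦ BC
    B ↦ DD
    C ↦ CC
    D ↦ BA

A->BC, B->DD, C->CC, D->BA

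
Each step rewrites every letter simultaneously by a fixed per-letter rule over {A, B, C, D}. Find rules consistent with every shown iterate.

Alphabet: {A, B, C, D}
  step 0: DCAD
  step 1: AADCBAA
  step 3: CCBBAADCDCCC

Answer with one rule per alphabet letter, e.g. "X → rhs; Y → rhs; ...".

  step 0 ⇒ step 1: DCAD ⇒ AA·DC·B·AA
    A ↦ B
    C ↦ DC
    D ↦ AA
    B ↦ C  (constrained at step 1)

A->B, B->C, C->DC, D->AA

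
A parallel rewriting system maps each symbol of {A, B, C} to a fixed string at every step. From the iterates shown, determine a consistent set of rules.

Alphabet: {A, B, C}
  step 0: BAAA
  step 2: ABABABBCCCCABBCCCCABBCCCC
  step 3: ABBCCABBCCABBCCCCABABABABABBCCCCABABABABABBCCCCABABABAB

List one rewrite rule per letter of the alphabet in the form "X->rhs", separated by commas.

A->ABB, B->CC, C->AB

  step 2 ⇒ step 3: ABABABBCCCCABBCCCCABBCCCC ⇒ ABB·CC·ABB·CC·ABB·CC·CC·AB·AB·AB·AB·ABB·CC·CC·AB·AB·AB·AB·ABB·CC·CC·AB·AB·AB·AB
    A ↦ ABB
    B ↦ CC
    C ↦ AB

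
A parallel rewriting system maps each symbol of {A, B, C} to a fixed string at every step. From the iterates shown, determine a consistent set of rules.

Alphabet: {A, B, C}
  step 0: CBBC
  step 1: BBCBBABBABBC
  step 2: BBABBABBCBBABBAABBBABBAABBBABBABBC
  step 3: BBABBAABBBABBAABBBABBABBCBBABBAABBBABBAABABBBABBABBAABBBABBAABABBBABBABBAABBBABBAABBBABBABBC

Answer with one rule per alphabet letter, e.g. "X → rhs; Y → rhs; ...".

  step 2 ⇒ step 3: BBABBABBCBBABBAABBBABBAABBBABBABBC ⇒ BBA·BBA·AB·BBA·BBA·AB·BBA·BBA·BBC·BBA·BBA·AB·BBA·BBA·AB·AB·BBA·BBA·BBA·AB·BBA·BBA·AB·AB·BBA·BBA·BBA·AB·BBA·BBA·AB·BBA·BBA·BBC
    A ↦ AB
    B ↦ BBA
    C ↦ BBC

A->AB, B->BBA, C->BBC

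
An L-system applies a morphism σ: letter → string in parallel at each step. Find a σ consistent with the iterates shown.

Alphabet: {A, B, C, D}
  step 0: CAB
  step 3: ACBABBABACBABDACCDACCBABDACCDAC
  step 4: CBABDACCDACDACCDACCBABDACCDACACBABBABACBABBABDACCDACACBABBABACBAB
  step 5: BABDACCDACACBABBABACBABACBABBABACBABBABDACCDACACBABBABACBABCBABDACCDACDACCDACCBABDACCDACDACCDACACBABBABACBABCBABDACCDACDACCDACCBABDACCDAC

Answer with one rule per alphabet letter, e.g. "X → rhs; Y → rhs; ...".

  step 4 ⇒ step 5: CBABDACCDACDACCDACCBABDACCDACACBABBABACBABBABDACCDACACBABBABACBAB ⇒ BAB·DAC·C·DAC·A·C·BAB·BAB·A·C·BAB·A·C·BAB·BAB·A·C·BAB·BAB·DAC·C·DAC·A·C·BAB·BAB·A·C·BAB·C·BAB·DAC·C·DAC·DAC·C·DAC·C·BAB·DAC·C·DAC·DAC·C·DAC·A·C·BAB·BAB·A·C·BAB·C·BAB·DAC·C·DAC·DAC·C·DAC·C·BAB·DAC·C·DAC
    A ↦ C
    B ↦ DAC
    C ↦ BAB
    D ↦ A

A->C, B->DAC, C->BAB, D->A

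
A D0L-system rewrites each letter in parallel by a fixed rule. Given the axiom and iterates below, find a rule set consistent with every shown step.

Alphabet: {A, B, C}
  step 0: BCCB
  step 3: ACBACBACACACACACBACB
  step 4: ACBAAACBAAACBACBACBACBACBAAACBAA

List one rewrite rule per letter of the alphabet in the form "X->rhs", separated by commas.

  step 3 ⇒ step 4: ACBACBACACACACACBACB ⇒ AC·B·AA·AC·B·AA·AC·B·AC·B·AC·B·AC·B·AC·B·AA·AC·B·AA
    A ↦ AC
    B ↦ AA
    C ↦ B

A->AC, B->AA, C->B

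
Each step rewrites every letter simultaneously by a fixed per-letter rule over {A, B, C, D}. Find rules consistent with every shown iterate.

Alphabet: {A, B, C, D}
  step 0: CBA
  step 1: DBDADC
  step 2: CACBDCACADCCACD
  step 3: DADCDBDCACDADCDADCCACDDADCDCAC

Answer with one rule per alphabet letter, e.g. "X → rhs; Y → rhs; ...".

  step 2 ⇒ step 3: CACBDCACADCCACD ⇒ D·ADC·D·BD·CAC·D·ADC·D·ADC·CAC·D·D·ADC·D·CAC
    A ↦ ADC
    B ↦ BD
    C ↦ D
    D ↦ CAC

A->ADC, B->BD, C->D, D->CAC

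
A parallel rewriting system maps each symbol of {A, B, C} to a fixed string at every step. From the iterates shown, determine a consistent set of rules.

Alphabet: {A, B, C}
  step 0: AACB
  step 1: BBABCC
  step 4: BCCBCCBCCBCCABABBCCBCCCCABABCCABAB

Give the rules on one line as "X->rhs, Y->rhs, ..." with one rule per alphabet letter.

  step 0 ⇒ step 1: AACB ⇒ B·B·AB·CC
    A ↦ B
    B ↦ CC
    C ↦ AB

A->B, B->CC, C->AB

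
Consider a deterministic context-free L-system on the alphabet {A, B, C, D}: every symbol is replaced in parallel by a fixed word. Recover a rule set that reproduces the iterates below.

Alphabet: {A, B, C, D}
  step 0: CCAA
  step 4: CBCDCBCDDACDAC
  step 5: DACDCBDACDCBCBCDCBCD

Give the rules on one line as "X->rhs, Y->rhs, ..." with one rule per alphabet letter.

A->C, B->AC, C->D, D->CB

  step 4 ⇒ step 5: CBCDCBCDDACDAC ⇒ D·AC·D·CB·D·AC·D·CB·CB·C·D·CB·C·D
    A ↦ C
    B ↦ AC
    C ↦ D
    D ↦ CB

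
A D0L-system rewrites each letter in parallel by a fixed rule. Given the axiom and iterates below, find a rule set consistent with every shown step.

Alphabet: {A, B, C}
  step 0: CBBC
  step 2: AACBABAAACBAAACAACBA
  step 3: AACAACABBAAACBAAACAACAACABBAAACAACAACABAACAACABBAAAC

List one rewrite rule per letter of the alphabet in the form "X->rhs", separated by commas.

A->AAC, B->BA, C->AB

  step 2 ⇒ step 3: AACBABAAACBAAACAACBA ⇒ AAC·AAC·AB·BA·AAC·BA·AAC·AAC·AAC·AB·BA·AAC·AAC·AAC·AB·AAC·AAC·AB·BA·AAC
    A ↦ AAC
    B ↦ BA
    C ↦ AB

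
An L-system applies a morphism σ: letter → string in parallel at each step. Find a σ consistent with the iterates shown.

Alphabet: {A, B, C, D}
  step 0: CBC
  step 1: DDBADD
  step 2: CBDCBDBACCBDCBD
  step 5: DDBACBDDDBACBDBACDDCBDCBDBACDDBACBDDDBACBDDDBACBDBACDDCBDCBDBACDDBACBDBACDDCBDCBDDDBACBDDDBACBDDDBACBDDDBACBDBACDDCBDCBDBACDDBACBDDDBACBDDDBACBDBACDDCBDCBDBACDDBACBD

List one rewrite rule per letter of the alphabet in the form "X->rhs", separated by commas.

  step 1 ⇒ step 2: DDBADD ⇒ CBD·CBD·BA·C·CBD·CBD
    A ↦ C
    B ↦ BA
    D ↦ CBD
  step 0 ⇒ step 1: CBC ⇒ DD·BA·DD
    C ↦ DD

A->C, B->BA, C->DD, D->CBD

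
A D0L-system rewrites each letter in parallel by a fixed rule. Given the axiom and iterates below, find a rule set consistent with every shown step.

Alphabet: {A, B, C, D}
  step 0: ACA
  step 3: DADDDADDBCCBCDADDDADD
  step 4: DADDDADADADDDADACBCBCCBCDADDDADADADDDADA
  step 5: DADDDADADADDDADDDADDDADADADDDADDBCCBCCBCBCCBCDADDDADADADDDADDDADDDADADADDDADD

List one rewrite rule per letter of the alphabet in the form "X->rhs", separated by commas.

  step 4 ⇒ step 5: DADDDADADADDDADACBCBCCBCDADDDADADADDDADA ⇒ DA·DD·DA·DA·DA·DD·DA·DD·DA·DD·DA·DA·DA·DD·DA·DD·BC·C·BC·C·BC·BC·C·BC·DA·DD·DA·DA·DA·DD·DA·DD·DA·DD·DA·DA·DA·DD·DA·DD
    A ↦ DD
    B ↦ C
    C ↦ BC
    D ↦ DA

A->DD, B->C, C->BC, D->DA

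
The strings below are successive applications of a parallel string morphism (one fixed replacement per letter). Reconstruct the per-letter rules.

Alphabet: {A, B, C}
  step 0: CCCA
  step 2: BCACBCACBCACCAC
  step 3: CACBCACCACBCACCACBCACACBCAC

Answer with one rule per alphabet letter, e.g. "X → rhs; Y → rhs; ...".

  step 2 ⇒ step 3: BCACBCACBCACCAC ⇒ C·AC·BC·AC·C·AC·BC·AC·C·AC·BC·AC·AC·BC·AC
    A ↦ BC
    B ↦ C
    C ↦ AC

A->BC, B->C, C->AC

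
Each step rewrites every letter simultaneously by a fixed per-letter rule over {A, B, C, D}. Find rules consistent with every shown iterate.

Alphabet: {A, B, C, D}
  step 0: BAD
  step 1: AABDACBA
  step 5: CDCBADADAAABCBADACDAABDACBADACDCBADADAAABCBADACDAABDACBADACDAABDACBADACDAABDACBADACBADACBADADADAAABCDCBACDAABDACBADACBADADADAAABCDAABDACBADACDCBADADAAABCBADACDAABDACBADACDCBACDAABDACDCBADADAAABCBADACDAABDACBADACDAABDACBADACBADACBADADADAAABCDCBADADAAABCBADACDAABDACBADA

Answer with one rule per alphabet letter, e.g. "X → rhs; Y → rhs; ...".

  step 0 ⇒ step 1: BAD ⇒ AAB·DA·CBA
    A ↦ DA
    B ↦ AAB
    D ↦ CBA
    C ↦ CD  (constrained at step 1)

A->DA, B->AAB, C->CD, D->CBA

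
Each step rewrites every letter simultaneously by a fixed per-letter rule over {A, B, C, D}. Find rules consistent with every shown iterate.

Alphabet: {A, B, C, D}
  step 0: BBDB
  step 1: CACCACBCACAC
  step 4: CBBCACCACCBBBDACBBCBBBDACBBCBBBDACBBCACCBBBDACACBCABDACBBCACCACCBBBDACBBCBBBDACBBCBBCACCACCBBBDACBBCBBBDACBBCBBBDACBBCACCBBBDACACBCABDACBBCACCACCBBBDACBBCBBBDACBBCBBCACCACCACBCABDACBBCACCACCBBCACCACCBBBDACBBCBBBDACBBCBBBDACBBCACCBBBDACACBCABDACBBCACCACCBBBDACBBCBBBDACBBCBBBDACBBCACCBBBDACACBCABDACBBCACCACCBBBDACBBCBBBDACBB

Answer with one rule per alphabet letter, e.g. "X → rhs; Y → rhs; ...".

A->BDA, B->CAC, C->CBB, D->BCA

  step 0 ⇒ step 1: BBDB ⇒ CAC·CAC·BCA·CAC
    B ↦ CAC
    D ↦ BCA
    A ↦ BDA  (constrained at step 1)
    C ↦ CBB  (constrained at step 1)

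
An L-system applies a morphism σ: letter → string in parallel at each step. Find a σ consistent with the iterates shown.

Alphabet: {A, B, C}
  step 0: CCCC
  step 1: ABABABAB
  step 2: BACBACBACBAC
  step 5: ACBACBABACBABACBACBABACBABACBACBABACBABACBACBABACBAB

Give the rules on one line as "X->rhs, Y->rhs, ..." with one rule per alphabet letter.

A->B, B->AC, C->AB

  step 1 ⇒ step 2: ABABABAB ⇒ B·AC·B·AC·B·AC·B·AC
    A ↦ B
    B ↦ AC
  step 0 ⇒ step 1: CCCC ⇒ AB·AB·AB·AB
    C ↦ AB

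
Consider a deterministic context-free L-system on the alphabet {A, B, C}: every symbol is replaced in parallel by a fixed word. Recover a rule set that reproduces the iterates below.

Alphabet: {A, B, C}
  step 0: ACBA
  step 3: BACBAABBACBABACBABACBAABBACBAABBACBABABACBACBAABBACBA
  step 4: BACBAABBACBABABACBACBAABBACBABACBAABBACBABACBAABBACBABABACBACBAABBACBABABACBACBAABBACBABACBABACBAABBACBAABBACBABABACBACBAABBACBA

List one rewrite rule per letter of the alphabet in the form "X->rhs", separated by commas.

A->BA, B->BAC, C->AB

  step 3 ⇒ step 4: BACBAABBACBABACBABACBAABBACBAABBACBABABACBACBAABBACBA ⇒ BAC·BA·AB·BAC·BA·BA·BAC·BAC·BA·AB·BAC·BA·BAC·BA·AB·BAC·BA·BAC·BA·AB·BAC·BA·BA·BAC·BAC·BA·AB·BAC·BA·BA·BAC·BAC·BA·AB·BAC·BA·BAC·BA·BAC·BA·AB·BAC·BA·AB·BAC·BA·BA·BAC·BAC·BA·AB·BAC·BA
    A ↦ BA
    B ↦ BAC
    C ↦ AB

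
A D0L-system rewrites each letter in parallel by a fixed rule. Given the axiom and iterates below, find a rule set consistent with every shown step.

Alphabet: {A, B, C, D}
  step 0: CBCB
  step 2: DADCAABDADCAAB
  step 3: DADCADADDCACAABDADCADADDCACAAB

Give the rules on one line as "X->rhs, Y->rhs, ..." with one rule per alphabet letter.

A->CA, B->AB, C->D, D->DAD

  step 2 ⇒ step 3: DADCAABDADCAAB ⇒ DAD·CA·DAD·D·CA·CA·AB·DAD·CA·DAD·D·CA·CA·AB
    A ↦ CA
    B ↦ AB
    C ↦ D
    D ↦ DAD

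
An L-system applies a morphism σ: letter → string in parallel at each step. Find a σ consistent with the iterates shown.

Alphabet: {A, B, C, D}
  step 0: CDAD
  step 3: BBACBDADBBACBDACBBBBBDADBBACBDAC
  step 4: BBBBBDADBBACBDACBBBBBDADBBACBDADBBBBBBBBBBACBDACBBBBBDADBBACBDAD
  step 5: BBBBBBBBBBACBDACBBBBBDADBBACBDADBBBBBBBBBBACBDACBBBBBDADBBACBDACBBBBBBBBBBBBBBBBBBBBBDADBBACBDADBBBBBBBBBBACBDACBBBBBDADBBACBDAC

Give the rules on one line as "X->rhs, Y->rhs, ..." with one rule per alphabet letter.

  step 4 ⇒ step 5: BBBBBDADBBACBDACBBBBBDADBBACBDADBBBBBBBBBBACBDACBBBBBDADBBACBDAD ⇒ BB·BB·BB·BB·BB·AC·BD·AC·BB·BB·BD·AD·BB·AC·BD·AD·BB·BB·BB·BB·BB·AC·BD·AC·BB·BB·BD·AD·BB·AC·BD·AC·BB·BB·BB·BB·BB·BB·BB·BB·BB·BB·BD·AD·BB·AC·BD·AD·BB·BB·BB·BB·BB·AC·BD·AC·BB·BB·BD·AD·BB·AC·BD·AC
    A ↦ BD
    B ↦ BB
    C ↦ AD
    D ↦ AC

A->BD, B->BB, C->AD, D->AC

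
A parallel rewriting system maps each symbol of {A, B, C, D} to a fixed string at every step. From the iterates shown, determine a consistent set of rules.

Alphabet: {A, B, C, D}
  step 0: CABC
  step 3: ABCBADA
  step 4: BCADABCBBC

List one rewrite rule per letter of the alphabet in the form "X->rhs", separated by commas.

  step 3 ⇒ step 4: ABCBADA ⇒ BC·A·D·A·BC·B·BC
    A ↦ BC
    B ↦ A
    C ↦ D
    D ↦ B

A->BC, B->A, C->D, D->B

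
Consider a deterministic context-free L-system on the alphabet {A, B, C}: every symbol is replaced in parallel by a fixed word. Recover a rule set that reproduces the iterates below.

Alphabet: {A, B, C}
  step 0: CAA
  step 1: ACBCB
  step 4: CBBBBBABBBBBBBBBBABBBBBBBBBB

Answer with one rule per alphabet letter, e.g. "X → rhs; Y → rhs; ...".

A->CB, B->BB, C->A

  step 0 ⇒ step 1: CAA ⇒ A·CB·CB
    A ↦ CB
    C ↦ A
    B ↦ BB  (constrained at step 1)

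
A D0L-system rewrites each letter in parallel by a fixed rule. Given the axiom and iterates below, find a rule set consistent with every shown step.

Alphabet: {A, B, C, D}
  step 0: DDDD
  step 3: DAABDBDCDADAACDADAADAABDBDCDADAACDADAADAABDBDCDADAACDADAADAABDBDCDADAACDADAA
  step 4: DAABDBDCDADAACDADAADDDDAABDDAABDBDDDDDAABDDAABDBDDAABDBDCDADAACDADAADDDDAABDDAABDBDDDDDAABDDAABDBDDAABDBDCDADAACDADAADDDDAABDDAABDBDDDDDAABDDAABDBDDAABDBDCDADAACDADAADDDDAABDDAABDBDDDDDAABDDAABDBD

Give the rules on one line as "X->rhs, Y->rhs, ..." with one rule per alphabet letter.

A->BD, B->CDA, C->DDD, D->DAA

  step 3 ⇒ step 4: DAABDBDCDADAACDADAADAABDBDCDADAACDADAADAABDBDCDADAACDADAADAABDBDCDADAACDADAA ⇒ DAA·BD·BD·CDA·DAA·CDA·DAA·DDD·DAA·BD·DAA·BD·BD·DDD·DAA·BD·DAA·BD·BD·DAA·BD·BD·CDA·DAA·CDA·DAA·DDD·DAA·BD·DAA·BD·BD·DDD·DAA·BD·DAA·BD·BD·DAA·BD·BD·CDA·DAA·CDA·DAA·DDD·DAA·BD·DAA·BD·BD·DDD·DAA·BD·DAA·BD·BD·DAA·BD·BD·CDA·DAA·CDA·DAA·DDD·DAA·BD·DAA·BD·BD·DDD·DAA·BD·DAA·BD·BD
    A ↦ BD
    B ↦ CDA
    C ↦ DDD
    D ↦ DAA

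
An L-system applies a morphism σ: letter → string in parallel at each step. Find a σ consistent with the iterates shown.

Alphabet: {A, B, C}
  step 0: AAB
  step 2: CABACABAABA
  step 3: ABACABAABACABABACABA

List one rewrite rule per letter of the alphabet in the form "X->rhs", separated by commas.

A->BA, B->CA, C->A

  step 2 ⇒ step 3: CABACABAABA ⇒ A·BA·CA·BA·A·BA·CA·BA·BA·CA·BA
    A ↦ BA
    B ↦ CA
    C ↦ A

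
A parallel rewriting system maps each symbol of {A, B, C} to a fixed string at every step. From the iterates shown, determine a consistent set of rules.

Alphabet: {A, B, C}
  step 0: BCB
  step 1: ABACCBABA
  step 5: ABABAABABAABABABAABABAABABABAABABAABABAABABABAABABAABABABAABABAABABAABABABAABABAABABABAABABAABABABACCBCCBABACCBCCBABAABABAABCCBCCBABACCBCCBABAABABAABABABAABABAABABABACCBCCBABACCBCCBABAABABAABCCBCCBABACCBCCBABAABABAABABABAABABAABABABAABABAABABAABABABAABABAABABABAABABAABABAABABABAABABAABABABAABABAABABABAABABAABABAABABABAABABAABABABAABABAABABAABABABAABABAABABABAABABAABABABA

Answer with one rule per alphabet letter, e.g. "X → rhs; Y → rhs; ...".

A->AB, B->ABA, C->CCB

  step 0 ⇒ step 1: BCB ⇒ ABA·CCB·ABA
    B ↦ ABA
    C ↦ CCB
    A ↦ AB  (constrained at step 1)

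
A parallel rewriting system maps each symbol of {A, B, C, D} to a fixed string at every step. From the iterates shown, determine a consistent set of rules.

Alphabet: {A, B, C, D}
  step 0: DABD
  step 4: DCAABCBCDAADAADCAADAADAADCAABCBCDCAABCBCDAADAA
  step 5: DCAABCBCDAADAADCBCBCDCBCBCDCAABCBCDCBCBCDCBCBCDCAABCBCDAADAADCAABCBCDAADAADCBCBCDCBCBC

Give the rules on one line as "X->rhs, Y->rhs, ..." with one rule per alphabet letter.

  step 4 ⇒ step 5: DCAABCBCDAADAADCAADAADAADCAABCBCDCAABCBCDAADAA ⇒ DC·AA·BC·BC·D·AA·D·AA·DC·BC·BC·DC·BC·BC·DC·AA·BC·BC·DC·BC·BC·DC·BC·BC·DC·AA·BC·BC·D·AA·D·AA·DC·AA·BC·BC·D·AA·D·AA·DC·BC·BC·DC·BC·BC
    A ↦ BC
    B ↦ D
    C ↦ AA
    D ↦ DC

A->BC, B->D, C->AA, D->DC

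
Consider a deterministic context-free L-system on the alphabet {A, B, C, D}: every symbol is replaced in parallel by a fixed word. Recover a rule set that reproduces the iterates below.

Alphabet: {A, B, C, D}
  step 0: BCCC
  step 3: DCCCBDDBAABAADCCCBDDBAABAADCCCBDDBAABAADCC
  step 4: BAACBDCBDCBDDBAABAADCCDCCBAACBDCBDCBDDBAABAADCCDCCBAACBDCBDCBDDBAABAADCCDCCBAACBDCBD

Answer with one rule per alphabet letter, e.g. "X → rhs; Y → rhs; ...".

  step 3 ⇒ step 4: DCCCBDDBAABAADCCCBDDBAABAADCCCBDDBAABAADCC ⇒ BAA·CBD·CBD·CBD·D·BAA·BAA·D·C·C·D·C·C·BAA·CBD·CBD·CBD·D·BAA·BAA·D·C·C·D·C·C·BAA·CBD·CBD·CBD·D·BAA·BAA·D·C·C·D·C·C·BAA·CBD·CBD
    A ↦ C
    B ↦ D
    C ↦ CBD
    D ↦ BAA

A->C, B->D, C->CBD, D->BAA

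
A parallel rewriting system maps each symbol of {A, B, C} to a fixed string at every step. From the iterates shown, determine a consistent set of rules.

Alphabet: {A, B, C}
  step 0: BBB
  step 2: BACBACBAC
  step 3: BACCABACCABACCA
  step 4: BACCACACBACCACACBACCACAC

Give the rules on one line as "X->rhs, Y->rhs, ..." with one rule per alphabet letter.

A->C, B->BA, C->CA

  step 3 ⇒ step 4: BACCABACCABACCA ⇒ BA·C·CA·CA·C·BA·C·CA·CA·C·BA·C·CA·CA·C
    A ↦ C
    B ↦ BA
    C ↦ CA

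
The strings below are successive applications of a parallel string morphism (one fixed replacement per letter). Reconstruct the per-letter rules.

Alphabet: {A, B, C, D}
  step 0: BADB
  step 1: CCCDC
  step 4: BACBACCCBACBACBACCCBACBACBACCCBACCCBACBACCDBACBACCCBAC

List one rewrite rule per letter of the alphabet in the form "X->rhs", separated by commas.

A->C, B->C, C->BAC, D->CD

  step 0 ⇒ step 1: BADB ⇒ C·C·CD·C
    A ↦ C
    B ↦ C
    D ↦ CD
    C ↦ BAC  (constrained at step 1)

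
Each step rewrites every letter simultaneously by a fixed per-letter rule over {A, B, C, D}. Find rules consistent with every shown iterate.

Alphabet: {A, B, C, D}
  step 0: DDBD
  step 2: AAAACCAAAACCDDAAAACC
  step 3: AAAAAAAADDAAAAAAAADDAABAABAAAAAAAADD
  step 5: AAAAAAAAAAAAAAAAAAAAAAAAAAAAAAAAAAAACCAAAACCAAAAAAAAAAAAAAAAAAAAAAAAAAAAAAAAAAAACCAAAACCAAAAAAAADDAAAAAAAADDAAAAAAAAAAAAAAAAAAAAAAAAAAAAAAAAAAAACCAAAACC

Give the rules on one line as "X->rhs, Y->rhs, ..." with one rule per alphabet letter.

  step 2 ⇒ step 3: AAAACCAAAACCDDAAAACC ⇒ AA·AA·AA·AA·D·D·AA·AA·AA·AA·D·D·AAB·AAB·AA·AA·AA·AA·D·D
    A ↦ AA
    C ↦ D
    D ↦ AAB
    B ↦ CC  (constrained at step 0)

A->AA, B->CC, C->D, D->AAB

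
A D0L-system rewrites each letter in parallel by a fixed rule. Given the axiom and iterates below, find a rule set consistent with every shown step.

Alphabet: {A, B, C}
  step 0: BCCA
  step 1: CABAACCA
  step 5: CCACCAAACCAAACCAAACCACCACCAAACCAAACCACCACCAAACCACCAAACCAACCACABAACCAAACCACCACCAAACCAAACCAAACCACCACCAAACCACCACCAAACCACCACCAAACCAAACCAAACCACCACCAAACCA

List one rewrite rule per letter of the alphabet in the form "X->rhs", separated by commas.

  step 0 ⇒ step 1: BCCA ⇒ CAB·A·A·CCA
    A ↦ CCA
    B ↦ CAB
    C ↦ A

A->CCA, B->CAB, C->A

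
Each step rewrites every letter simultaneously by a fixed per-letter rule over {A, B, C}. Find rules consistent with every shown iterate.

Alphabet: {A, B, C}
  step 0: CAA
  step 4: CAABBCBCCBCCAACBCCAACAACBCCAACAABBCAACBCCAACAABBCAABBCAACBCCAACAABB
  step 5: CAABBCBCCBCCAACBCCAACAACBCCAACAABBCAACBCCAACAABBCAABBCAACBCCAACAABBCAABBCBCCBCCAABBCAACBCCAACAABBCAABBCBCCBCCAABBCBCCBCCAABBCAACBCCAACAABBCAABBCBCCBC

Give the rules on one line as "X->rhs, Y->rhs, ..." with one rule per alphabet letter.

  step 4 ⇒ step 5: CAABBCBCCBCCAACBCCAACAACBCCAACAABBCAACBCCAACAABBCAABBCAACBCCAACAABB ⇒ CAA·B·B·CBC·CBC·CAA·CBC·CAA·CAA·CBC·CAA·CAA·B·B·CAA·CBC·CAA·CAA·B·B·CAA·B·B·CAA·CBC·CAA·CAA·B·B·CAA·B·B·CBC·CBC·CAA·B·B·CAA·CBC·CAA·CAA·B·B·CAA·B·B·CBC·CBC·CAA·B·B·CBC·CBC·CAA·B·B·CAA·CBC·CAA·CAA·B·B·CAA·B·B·CBC·CBC
    A ↦ B
    B ↦ CBC
    C ↦ CAA

A->B, B->CBC, C->CAA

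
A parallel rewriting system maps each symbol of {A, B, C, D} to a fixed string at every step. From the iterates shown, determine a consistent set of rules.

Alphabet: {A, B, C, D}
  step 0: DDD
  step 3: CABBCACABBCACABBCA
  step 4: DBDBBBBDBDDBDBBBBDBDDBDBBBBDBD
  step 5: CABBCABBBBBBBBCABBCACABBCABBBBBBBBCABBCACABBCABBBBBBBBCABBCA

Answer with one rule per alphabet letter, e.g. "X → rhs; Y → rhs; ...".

  step 4 ⇒ step 5: DBDBBBBDBDDBDBBBBDBDDBDBBBBDBD ⇒ CA·BB·CA·BB·BB·BB·BB·CA·BB·CA·CA·BB·CA·BB·BB·BB·BB·CA·BB·CA·CA·BB·CA·BB·BB·BB·BB·CA·BB·CA
    B ↦ BB
    D ↦ CA
  step 3 ⇒ step 4: CABBCACABBCACABBCA ⇒ D·BD·BB·BB·D·BD·D·BD·BB·BB·D·BD·D·BD·BB·BB·D·BD
    A ↦ BD
  step 3 ⇒ step 4: CABBCACABBCACABBCA ⇒ D·BD·BB·BB·D·BD·D·BD·BB·BB·D·BD·D·BD·BB·BB·D·BD
    C ↦ D

A->BD, B->BB, C->D, D->CA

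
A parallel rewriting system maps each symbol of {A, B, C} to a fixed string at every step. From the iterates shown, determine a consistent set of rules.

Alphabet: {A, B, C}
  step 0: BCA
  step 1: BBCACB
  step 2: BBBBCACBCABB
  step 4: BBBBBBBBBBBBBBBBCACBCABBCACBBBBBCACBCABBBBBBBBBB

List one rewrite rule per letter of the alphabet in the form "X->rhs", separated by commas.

A->CB, B->BB, C->CA

  step 1 ⇒ step 2: BBCACB ⇒ BB·BB·CA·CB·CA·BB
    A ↦ CB
    B ↦ BB
    C ↦ CA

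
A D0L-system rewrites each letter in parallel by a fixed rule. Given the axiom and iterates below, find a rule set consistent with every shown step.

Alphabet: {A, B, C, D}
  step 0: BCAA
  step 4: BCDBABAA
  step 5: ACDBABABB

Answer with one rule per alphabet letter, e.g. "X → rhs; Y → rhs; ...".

A->B, B->A, C->CD, D->B

  step 4 ⇒ step 5: BCDBABAA ⇒ A·CD·B·A·B·A·B·B
    A ↦ B
    B ↦ A
    C ↦ CD
    D ↦ B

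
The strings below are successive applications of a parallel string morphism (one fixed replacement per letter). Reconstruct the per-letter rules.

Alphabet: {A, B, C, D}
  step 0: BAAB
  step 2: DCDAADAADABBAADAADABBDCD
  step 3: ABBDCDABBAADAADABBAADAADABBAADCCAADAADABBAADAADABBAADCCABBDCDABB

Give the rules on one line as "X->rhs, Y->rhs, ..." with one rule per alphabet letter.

  step 2 ⇒ step 3: DCDAADAADABBAADAADABBDCD ⇒ ABB·DCD·ABB·AAD·AAD·ABB·AAD·AAD·ABB·AAD·C·C·AAD·AAD·ABB·AAD·AAD·ABB·AAD·C·C·ABB·DCD·ABB
    A ↦ AAD
    B ↦ C
    C ↦ DCD
    D ↦ ABB

A->AAD, B->C, C->DCD, D->ABB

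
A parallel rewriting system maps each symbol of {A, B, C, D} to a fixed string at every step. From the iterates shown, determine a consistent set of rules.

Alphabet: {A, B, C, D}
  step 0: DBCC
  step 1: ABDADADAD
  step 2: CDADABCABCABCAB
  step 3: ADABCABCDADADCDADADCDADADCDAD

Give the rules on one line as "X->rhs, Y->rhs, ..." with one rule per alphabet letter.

A->C, B->DAD, C->AD, D->AB

  step 2 ⇒ step 3: CDADABCABCABCAB ⇒ AD·AB·C·AB·C·DAD·AD·C·DAD·AD·C·DAD·AD·C·DAD
    A ↦ C
    B ↦ DAD
    C ↦ AD
    D ↦ AB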